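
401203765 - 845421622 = -444217857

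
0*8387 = 0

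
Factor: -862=-1*2^1*431^1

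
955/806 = 1 + 149/806 ≈ 1.18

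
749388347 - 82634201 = 666754146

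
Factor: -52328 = -1*2^3*31^1*211^1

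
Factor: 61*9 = 3^2*61^1 = 549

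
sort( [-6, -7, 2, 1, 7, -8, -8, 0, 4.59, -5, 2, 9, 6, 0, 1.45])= [-8, -8, -7, -6, -5, 0, 0, 1, 1.45, 2, 2, 4.59, 6, 7, 9]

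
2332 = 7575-5243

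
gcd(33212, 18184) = 4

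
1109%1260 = 1109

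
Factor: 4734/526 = 3^2 = 9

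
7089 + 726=7815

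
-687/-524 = 1+163/524 ≈ 1.31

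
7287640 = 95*76712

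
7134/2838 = 2 + 243/473 ≈ 2.51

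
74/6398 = 37/3199 ≈ 0.0116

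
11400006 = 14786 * 771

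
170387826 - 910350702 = -739962876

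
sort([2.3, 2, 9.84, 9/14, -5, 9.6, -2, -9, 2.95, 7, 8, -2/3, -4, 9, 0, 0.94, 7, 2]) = [-9, -5, -4, -2, -2/3, 0, 9/14, 0.94, 2, 2, 2.3, 2.95, 7, 7, 8, 9, 9.6, 9.84]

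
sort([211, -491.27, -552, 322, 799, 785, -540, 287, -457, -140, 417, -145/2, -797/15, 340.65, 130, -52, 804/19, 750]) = [-552, -540, -491.27, -457, -140, -145/2, -797/15, -52, 804/19, 130, 211, 287, 322, 340.65, 417, 750, 785, 799]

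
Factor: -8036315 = -1 * 5^1 * 7^1 * 23^1 * 67^1 * 149^1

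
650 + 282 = 932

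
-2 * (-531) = 1062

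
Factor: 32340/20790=2^1 * 3^(-2) * 7^1=14/9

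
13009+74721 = 87730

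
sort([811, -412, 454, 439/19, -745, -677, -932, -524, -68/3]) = [-932, -745, -677, -524, -412, -68/3, 439/19, 454, 811]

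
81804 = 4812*17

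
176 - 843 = -667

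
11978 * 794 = 9510532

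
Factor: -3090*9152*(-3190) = 2^8*3^1*5^2*11^2*13^1*29^1*103^1 = 90212179200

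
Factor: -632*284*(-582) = 2^6*3^1*71^1*79^1*97^1 = 104462016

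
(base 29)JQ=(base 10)577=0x241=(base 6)2401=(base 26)M5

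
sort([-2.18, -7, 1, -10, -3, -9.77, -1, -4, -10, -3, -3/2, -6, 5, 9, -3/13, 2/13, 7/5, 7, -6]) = [-10, -10, -9.77, -7, -6, -6, -4, -3, -3, -2.18, -3/2, -1, -3/13, 2/13, 1, 7/5, 5, 7, 9]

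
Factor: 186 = 2^1*3^1*31^1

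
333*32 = 10656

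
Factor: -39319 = -1 * 7^1 * 41^1 * 137^1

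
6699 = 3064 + 3635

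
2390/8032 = 1195/4016 ≈ 0.298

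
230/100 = 23/10 = 2.30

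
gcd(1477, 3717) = 7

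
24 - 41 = -17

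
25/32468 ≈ 0.000770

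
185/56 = 3 + 17/56≈3.30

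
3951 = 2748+1203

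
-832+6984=6152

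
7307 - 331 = 6976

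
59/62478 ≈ 0.000944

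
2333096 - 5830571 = -3497475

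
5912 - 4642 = 1270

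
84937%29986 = 24965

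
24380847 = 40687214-16306367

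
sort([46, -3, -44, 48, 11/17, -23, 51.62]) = [-44, -23, -3, 11/17, 46, 48, 51.62]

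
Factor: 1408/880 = 2^3 * 5^(-1) = 8/5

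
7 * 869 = 6083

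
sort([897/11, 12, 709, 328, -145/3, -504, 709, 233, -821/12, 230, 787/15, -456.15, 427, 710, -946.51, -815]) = [-946.51, -815, -504, -456.15, -821/12, -145/3, 12, 787/15, 897/11, 230, 233, 328, 427, 709, 709, 710]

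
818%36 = 26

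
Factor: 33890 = 2^1 * 5^1 * 3389^1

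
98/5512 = 49/2756 ≈ 0.0178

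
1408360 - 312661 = 1095699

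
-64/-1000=8/125=0.064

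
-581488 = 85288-666776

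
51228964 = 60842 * 842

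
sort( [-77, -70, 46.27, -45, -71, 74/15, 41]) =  [-77, -71, -70, -45, 74/15, 41, 46.27]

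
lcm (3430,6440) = 315560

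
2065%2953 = 2065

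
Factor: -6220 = -1 * 2^2 * 5^1 * 311^1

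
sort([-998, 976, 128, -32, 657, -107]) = [-998, -107, -32, 128, 657, 976]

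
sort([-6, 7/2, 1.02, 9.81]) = [-6, 1.02, 7/2, 9.81]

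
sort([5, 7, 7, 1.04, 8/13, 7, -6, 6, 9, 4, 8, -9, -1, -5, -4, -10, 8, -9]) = [-10, -9, -9, -6, -5, -4, -1, 8/13, 1.04, 4, 5, 6, 7, 7, 7, 8, 8, 9]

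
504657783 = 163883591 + 340774192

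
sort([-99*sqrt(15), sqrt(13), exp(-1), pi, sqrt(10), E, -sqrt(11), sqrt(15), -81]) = [-99*sqrt(15), -81, -sqrt(11), exp(-1), E, pi, sqrt(10), sqrt(13), sqrt(15)]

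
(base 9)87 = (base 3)2221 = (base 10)79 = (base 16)4f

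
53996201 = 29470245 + 24525956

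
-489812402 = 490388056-980200458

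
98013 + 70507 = 168520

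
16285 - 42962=-26677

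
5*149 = 745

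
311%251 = 60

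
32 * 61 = 1952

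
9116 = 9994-878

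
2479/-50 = -49 - 29/50 = -49.58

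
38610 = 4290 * 9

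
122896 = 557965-435069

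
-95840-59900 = -155740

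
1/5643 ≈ 0.000177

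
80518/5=16103+3/5=16103.60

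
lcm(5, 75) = 75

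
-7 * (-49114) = 343798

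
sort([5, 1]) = [1, 5]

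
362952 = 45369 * 8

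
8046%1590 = 96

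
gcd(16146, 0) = 16146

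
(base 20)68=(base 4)2000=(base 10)128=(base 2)10000000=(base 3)11202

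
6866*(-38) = -260908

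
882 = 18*49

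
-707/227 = -3-26/227 ≈ -3.11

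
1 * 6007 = 6007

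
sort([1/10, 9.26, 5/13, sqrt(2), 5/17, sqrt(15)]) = [1/10, 5/17, 5/13, sqrt(2), sqrt(15), 9.26]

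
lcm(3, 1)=3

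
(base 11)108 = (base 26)4p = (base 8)201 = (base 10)129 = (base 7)243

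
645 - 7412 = -6767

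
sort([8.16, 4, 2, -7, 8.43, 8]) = [-7, 2, 4, 8, 8.16, 8.43]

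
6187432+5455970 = 11643402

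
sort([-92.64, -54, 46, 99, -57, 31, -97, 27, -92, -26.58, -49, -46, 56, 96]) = [-97, -92.64, -92, -57, -54, -49, -46, -26.58, 27, 31, 46, 56, 96, 99]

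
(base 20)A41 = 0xFF1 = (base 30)4G1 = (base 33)3OM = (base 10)4081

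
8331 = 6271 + 2060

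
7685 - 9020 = -1335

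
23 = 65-42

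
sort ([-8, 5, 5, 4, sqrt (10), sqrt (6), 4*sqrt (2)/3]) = [-8, 4*sqrt (2)/3, sqrt (6), sqrt (10), 4, 5, 5]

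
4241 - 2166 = 2075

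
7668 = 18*426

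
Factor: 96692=2^2*23^1*1051^1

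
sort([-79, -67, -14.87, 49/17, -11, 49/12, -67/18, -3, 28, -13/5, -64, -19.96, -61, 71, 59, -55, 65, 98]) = [-79, -67, -64, -61, -55, -19.96, -14.87, -11, -67/18, -3, -13/5, 49/17, 49/12, 28, 59, 65, 71, 98]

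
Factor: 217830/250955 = 2^1 * 3^1 * 137^1 * 947^(-1) = 822/947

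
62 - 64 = -2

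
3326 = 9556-6230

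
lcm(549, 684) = 41724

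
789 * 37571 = 29643519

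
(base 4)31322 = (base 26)186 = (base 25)1af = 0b1101111010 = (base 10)890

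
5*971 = 4855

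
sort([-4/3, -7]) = [-7, -4/3]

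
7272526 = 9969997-2697471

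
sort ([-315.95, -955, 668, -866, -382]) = [-955, -866, -382, -315.95, 668]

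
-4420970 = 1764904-6185874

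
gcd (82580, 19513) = 1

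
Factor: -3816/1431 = -1*2^3*3^ (-1) = -8/3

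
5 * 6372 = 31860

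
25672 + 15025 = 40697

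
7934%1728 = 1022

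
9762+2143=11905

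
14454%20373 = 14454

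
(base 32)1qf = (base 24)35n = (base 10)1871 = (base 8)3517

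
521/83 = 6 + 23/83 ≈ 6.28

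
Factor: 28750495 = 5^1 * 5750099^1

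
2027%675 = 2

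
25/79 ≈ 0.316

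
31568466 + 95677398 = 127245864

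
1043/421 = 2 + 201/421 ≈ 2.48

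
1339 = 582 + 757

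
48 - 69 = -21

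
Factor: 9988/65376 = 2^(-3)*3^(-2)*11^1 = 11/72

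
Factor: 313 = 313^1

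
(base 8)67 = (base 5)210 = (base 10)55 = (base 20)2f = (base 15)3a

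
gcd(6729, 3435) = 3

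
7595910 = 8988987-1393077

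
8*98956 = 791648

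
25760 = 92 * 280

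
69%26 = 17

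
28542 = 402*71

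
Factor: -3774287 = -1*11^1*251^1*1367^1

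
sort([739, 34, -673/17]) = [-673/17, 34, 739]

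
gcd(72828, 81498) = 1734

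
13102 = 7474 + 5628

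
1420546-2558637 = -1138091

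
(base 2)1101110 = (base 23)4i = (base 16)6e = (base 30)3k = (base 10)110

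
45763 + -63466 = -17703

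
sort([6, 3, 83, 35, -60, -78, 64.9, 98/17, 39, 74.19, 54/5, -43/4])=[-78, -60, -43/4, 3, 98/17, 6, 54/5, 35, 39, 64.9, 74.19, 83]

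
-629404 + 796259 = 166855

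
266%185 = 81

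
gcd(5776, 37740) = 4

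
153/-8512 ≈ -0.0180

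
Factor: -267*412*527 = -1*2^2*3^1*17^1*31^1*89^1*103^1 = -57972108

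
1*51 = 51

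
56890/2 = 28445 = 28445.00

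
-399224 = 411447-810671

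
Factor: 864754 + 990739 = 43^1*43151^1 = 1855493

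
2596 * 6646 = 17253016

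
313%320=313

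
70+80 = 150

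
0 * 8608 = 0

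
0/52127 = 0 = 0.00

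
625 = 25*25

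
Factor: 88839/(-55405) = -1 * 3^2 * 5^(-1) * 7^(-1) * 1583^(-1) * 9871^1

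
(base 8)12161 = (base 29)66d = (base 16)1471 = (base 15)183d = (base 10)5233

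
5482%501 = 472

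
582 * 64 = 37248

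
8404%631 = 201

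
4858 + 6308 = 11166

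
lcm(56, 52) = 728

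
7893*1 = 7893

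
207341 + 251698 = 459039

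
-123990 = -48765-75225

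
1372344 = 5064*271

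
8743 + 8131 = 16874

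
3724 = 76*49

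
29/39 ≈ 0.744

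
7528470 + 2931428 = 10459898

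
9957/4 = 2489 + 1/4 = 2489.25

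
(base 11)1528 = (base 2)11110101110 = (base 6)13034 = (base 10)1966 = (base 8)3656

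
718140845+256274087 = 974414932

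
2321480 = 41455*56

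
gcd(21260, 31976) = 4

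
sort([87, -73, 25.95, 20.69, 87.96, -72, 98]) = [-73, -72, 20.69, 25.95, 87, 87.96, 98]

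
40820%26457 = 14363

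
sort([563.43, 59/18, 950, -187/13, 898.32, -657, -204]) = [-657, -204, -187/13, 59/18, 563.43, 898.32, 950]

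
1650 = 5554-3904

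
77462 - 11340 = 66122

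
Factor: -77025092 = -1*2^2*223^1*86351^1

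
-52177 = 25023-77200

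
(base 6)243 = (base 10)99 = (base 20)4j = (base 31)36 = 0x63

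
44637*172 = 7677564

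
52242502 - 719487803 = -667245301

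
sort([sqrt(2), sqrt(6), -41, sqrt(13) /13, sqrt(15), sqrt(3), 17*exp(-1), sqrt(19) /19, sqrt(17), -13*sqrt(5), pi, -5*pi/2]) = [-41, -13*sqrt(5), -5*pi/2, sqrt(19) /19, sqrt(13) /13, sqrt(2), sqrt(3), sqrt(6), pi, sqrt(15), sqrt(17), 17*exp(-1)]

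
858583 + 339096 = 1197679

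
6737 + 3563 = 10300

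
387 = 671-284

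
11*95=1045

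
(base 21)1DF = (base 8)1331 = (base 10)729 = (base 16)2D9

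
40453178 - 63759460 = -23306282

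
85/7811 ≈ 0.0109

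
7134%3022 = 1090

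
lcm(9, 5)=45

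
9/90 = 1/10 = 0.10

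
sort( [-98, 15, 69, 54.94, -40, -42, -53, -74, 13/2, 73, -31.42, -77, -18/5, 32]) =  [-98, -77, -74, -53, -42, -40, -31.42, -18/5, 13/2, 15, 32, 54.94, 69, 73]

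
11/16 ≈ 0.688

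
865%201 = 61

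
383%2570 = 383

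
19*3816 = 72504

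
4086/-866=-2043/433 ≈ -4.72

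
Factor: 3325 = 5^2*7^1*19^1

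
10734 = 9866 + 868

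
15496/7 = 2213+5/7≈2213.71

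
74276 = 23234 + 51042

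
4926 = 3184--1742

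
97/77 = 1 + 20/77 ≈ 1.26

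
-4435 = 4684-9119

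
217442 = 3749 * 58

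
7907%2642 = 2623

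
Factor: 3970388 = 2^2*83^1*11959^1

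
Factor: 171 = 3^2 * 19^1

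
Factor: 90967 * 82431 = 3^3 * 17^1 * 43^1 * 71^1 * 5351^1 = 7498500777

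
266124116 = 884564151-618440035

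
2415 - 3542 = -1127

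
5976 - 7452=-1476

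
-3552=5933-9485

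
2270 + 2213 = 4483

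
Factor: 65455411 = 7^1 * 9350773^1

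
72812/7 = 10401 + 5/7 ≈ 10401.71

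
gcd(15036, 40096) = 5012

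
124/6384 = 31/1596 ≈ 0.0194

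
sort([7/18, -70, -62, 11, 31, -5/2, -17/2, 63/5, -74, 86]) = [-74, -70, -62, -17/2, -5/2, 7/18, 11, 63/5, 31, 86]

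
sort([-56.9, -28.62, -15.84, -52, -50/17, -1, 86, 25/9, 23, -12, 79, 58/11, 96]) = [-56.9, -52, -28.62, -15.84, -12, -50/17, -1, 25/9, 58/11, 23, 79, 86, 96]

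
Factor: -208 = -1*2^4*13^1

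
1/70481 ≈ 0.0000142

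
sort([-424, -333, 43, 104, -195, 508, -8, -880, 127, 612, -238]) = [-880, -424, -333, -238, -195, -8, 43, 104, 127, 508, 612]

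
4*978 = 3912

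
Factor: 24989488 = 2^4*853^1*1831^1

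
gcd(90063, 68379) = 3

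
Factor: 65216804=2^2*379^1*43019^1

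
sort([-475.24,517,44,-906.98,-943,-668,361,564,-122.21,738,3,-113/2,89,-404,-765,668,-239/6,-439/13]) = [-943,-906.98,-765,-668,-475.24,-404,-122.21,-113/2,-239/6,-439/13,3,44,89,361,517,564,668,738]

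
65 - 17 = 48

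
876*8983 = 7869108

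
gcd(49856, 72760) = 8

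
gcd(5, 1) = 1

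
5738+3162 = 8900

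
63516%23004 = 17508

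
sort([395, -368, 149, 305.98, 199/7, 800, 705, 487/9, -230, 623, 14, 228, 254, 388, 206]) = [-368, -230, 14, 199/7, 487/9, 149, 206, 228, 254, 305.98, 388, 395, 623, 705, 800]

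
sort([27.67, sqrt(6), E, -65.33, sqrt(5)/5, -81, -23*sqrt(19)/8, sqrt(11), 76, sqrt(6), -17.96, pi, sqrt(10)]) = [-81, -65.33, -17.96, -23*sqrt(19)/8, sqrt(5)/5, sqrt(6), sqrt(6), E, pi, sqrt(10), sqrt(11), 27.67, 76]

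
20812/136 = 153 + 1/34≈153.03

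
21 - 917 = -896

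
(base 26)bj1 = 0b1111011111011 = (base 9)11782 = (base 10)7931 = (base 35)6gl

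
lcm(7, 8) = 56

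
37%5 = 2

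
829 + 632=1461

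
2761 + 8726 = 11487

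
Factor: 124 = 2^2 * 31^1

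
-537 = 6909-7446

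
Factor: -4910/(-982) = 5^1 = 5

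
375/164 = 2 + 47/164 ≈ 2.29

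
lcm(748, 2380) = 26180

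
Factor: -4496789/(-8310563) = 11^1*17^1*59^(-1)*79^(-1)*139^1*173^1*1783^(-1)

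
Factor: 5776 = 2^4*19^2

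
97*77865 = 7552905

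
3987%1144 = 555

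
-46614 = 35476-82090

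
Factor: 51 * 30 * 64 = 2^7 * 3^2 * 5^1 * 17^1 = 97920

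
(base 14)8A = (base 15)82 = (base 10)122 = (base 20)62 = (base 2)1111010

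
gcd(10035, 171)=9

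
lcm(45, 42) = 630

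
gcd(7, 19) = 1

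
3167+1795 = 4962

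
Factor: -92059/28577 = -1*11^1*17^(-1)*41^(-2)*8369^1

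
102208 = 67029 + 35179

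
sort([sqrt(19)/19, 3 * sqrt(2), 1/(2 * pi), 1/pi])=[1/(2 * pi), sqrt(19)/19, 1/pi, 3 * sqrt(2)]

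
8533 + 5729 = 14262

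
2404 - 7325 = -4921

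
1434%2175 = 1434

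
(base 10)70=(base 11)64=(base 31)28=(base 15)4a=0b1000110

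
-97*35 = -3395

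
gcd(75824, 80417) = 1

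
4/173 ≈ 0.0231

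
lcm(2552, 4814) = 211816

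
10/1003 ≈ 0.00997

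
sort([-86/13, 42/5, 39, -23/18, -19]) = [-19, -86/13, -23/18, 42/5, 39]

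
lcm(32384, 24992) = 2299264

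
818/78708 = 409/39354 ≈ 0.0104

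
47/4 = 11 + 3/4 = 11.75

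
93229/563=165 + 334/563 ≈ 165.59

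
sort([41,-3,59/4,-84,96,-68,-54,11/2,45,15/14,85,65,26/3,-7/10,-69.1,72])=[-84,-69.1,-68,-54,-3,-7/10,15/14,11/2,26/3,59/4,41,45,65,72,85,96]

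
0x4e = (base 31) 2g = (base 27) 2o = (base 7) 141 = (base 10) 78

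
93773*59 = 5532607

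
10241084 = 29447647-19206563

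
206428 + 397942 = 604370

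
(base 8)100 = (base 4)1000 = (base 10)64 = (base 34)1u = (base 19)37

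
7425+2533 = 9958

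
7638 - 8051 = -413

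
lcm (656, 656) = 656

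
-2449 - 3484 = -5933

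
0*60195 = 0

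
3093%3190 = 3093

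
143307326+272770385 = 416077711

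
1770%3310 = 1770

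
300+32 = 332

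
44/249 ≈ 0.177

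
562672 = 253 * 2224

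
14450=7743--6707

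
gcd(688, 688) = 688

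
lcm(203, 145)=1015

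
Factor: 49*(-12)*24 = -1*2^5*3^2*7^2 = -14112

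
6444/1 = 6444 = 6444.00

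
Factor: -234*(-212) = 2^3*3^2*13^1*53^1 = 49608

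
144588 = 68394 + 76194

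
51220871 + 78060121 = 129280992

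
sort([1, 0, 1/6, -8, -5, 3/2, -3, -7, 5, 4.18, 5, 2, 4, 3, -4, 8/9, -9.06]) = [-9.06, -8, -7, -5, -4, -3, 0, 1/6, 8/9, 1, 3/2, 2, 3, 4, 4.18, 5, 5]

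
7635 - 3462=4173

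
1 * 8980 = 8980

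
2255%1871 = 384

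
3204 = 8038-4834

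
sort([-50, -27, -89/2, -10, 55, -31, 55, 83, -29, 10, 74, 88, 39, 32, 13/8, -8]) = [-50, -89/2, -31, -29, -27, -10, -8, 13/8, 10, 32, 39, 55, 55, 74, 83, 88]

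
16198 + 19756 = 35954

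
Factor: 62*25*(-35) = -1*2^1*5^3*7^1*31^1 = -54250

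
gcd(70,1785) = 35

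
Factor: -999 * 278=-1 * 2^1 * 3^3 * 37^1 * 139^1=-277722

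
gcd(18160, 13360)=80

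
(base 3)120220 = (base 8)655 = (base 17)184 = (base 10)429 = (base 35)c9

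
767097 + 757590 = 1524687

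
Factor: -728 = -1 * 2^3 * 7^1 * 13^1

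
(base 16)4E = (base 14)58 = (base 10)78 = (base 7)141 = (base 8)116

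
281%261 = 20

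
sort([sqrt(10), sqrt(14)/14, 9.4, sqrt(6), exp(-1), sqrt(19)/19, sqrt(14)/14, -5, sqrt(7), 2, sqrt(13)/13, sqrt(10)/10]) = [-5, sqrt(19)/19, sqrt(14)/14, sqrt(14)/14, sqrt(13)/13, sqrt(10)/10, exp(-1), 2, sqrt(6), sqrt(7), sqrt(10), 9.4]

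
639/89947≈0.00710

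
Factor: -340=-1*2^2*5^1*17^1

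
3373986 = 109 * 30954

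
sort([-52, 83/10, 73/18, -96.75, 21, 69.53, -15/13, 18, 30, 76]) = [-96.75, -52, -15/13, 73/18, 83/10, 18, 21, 30, 69.53, 76]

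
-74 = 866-940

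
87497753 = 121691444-34193691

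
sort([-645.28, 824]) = [-645.28, 824]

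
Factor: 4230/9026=3^2*5^1*47^1*4513^(-1)=2115/4513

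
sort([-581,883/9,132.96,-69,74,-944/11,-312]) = [-581,-312,-944/11,-69,74,883/9,132.96]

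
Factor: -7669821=-1 * 3^1 * 2556607^1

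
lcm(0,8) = 0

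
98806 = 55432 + 43374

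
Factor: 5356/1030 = 2^1*5^(-1)*13^1 = 26/5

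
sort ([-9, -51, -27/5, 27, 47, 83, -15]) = [-51, -15, -9, -27/5, 27, 47, 83]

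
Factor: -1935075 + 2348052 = 3^1 * 137659^1 = 412977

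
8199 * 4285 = 35132715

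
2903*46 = 133538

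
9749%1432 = 1157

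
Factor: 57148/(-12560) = -1*2^(-2)*5^(-1)*7^1*13^1 = -91/20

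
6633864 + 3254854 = 9888718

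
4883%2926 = 1957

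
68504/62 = 1104+28/31 ≈ 1104.90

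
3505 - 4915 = -1410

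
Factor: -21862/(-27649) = 2^1*17^1*43^(-1) = 34/43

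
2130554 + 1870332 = 4000886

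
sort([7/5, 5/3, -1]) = [-1, 7/5, 5/3]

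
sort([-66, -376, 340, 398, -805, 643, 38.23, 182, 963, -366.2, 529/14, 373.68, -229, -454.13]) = [-805, -454.13, -376, -366.2, -229, -66, 529/14, 38.23, 182, 340, 373.68, 398, 643, 963]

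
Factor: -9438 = -1*2^1*3^1*11^2*13^1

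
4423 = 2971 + 1452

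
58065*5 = 290325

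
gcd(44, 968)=44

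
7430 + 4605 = 12035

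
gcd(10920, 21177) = 39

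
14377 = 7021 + 7356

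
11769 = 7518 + 4251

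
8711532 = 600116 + 8111416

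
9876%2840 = 1356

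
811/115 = 7+6/115 ≈ 7.05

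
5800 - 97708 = -91908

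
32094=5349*6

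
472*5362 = 2530864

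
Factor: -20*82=-1*2^3*5^1*41^1=-1640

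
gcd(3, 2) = 1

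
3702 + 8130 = 11832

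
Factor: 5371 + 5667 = 2^1*5519^1 = 11038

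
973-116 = 857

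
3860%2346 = 1514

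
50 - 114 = -64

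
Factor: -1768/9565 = -1*2^3*5^(-1)*13^1*17^1*1913^(-1)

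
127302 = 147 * 866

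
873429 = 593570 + 279859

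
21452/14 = 10726/7 ≈ 1532.29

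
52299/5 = 10459 + 4/5 = 10459.80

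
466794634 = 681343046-214548412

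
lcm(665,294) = 27930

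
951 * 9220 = 8768220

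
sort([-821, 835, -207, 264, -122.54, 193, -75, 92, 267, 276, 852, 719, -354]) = [-821, -354, -207, -122.54, -75, 92, 193, 264, 267, 276, 719, 835, 852]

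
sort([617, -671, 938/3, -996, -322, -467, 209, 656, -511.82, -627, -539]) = [-996, -671, -627, -539, -511.82, -467, -322, 209, 938/3, 617, 656]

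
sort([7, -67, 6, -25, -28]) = [-67, -28, -25, 6, 7]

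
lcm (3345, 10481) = 157215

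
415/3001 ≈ 0.138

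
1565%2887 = 1565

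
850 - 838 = 12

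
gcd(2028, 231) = 3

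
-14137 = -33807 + 19670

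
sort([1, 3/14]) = [3/14, 1]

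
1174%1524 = 1174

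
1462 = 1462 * 1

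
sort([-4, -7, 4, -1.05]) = [-7, -4, -1.05, 4]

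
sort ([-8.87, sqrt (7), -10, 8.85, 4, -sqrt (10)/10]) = [-10, -8.87, -sqrt (10)/10, sqrt (7), 4, 8.85]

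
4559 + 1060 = 5619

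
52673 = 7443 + 45230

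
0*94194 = 0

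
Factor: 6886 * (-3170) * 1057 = -1 * 2^2 * 5^1 * 7^1 * 11^1 * 151^1 * 313^1 * 317^1 = -23072851340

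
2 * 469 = 938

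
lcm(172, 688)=688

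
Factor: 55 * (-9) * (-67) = 3^2 * 5^1 * 11^1 * 67^1 = 33165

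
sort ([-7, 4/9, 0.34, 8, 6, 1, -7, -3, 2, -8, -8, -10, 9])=[-10, -8, -8, -7, -7, -3, 0.34, 4/9, 1, 2, 6, 8, 9]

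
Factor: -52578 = -1 * 2^1 * 3^2 * 23^1 * 127^1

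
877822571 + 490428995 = 1368251566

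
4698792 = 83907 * 56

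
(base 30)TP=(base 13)53B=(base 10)895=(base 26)18B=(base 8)1577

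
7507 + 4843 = 12350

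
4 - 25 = -21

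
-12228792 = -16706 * 732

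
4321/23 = 187+20/23 ≈ 187.87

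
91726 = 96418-4692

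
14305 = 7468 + 6837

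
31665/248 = 127 + 169/248 ≈ 127.68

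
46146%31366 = 14780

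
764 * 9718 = 7424552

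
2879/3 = 959 + 2/3 ≈ 959.67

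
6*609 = 3654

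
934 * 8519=7956746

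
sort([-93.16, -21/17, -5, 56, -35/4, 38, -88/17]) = [-93.16, -35/4, -88/17, -5, -21/17, 38, 56]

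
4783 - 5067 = -284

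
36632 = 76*482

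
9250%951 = 691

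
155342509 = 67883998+87458511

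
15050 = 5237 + 9813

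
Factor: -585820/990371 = -1*2^2*5^1*17^1*1723^1*990371^(-1)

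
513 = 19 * 27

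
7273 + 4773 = 12046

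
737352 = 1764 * 418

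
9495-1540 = 7955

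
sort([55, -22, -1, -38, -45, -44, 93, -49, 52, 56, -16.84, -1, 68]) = [-49, -45, -44, -38, -22, -16.84, -1, -1, 52, 55, 56, 68, 93]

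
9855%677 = 377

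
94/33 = 2 + 28/33 ≈ 2.85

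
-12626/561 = -22 - 284/561 ≈ -22.51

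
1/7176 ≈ 0.000139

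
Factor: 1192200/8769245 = 2^3*3^1*5^1*1987^1*1753849^(-1) = 238440/1753849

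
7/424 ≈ 0.0165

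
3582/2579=1+1003/2579 ≈ 1.39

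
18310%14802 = 3508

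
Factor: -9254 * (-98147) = 2^1 * 7^3 * 661^1 * 2003^1 = 908252338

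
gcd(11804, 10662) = 2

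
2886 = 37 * 78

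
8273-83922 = -75649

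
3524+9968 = 13492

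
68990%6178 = 1032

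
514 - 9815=-9301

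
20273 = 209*97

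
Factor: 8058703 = 53^1*383^1*397^1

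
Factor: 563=563^1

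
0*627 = 0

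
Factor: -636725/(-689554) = 2^(-1)*5^2*17^(-2)*1193^(-1)*25469^1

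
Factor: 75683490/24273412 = 2^(-1)*3^1*5^1*17^1*19^(-1)*148399^1*319387^(-1) = 37841745/12136706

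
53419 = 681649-628230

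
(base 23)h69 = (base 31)9fq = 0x23b4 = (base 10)9140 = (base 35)7g5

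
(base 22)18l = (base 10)681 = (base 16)2a9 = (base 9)836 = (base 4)22221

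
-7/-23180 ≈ 0.000302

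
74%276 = 74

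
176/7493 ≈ 0.0235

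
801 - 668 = 133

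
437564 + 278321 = 715885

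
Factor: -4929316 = -1*2^2*7^1*176047^1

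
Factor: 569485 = 5^1*7^1*53^1*307^1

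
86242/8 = 43121/4 = 10780.25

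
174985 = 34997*5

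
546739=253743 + 292996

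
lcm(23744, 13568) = 94976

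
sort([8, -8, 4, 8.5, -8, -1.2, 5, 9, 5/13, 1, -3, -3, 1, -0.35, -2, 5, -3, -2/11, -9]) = [-9, -8, -8, -3, -3, -3, -2, -1.2, -0.35, -2/11, 5/13, 1, 1, 4, 5, 5, 8, 8.5, 9]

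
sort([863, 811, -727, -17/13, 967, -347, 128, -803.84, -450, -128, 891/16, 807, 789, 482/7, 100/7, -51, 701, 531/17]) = [-803.84, -727, -450, -347, -128, -51, -17/13, 100/7, 531/17, 891/16, 482/7, 128, 701, 789, 807, 811, 863, 967]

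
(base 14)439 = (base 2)1101000011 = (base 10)835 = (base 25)18a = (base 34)oj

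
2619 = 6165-3546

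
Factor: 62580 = 2^2 * 3^1 * 5^1 * 7^1 * 149^1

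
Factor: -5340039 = -1 * 3^1 * 1780013^1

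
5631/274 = 20 + 151/274 ≈ 20.55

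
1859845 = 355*5239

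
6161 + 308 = 6469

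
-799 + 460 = -339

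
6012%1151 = 257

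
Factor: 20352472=2^3*7^1*363437^1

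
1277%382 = 131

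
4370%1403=161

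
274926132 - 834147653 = -559221521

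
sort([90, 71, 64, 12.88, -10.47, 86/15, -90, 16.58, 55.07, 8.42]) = [-90, -10.47, 86/15, 8.42, 12.88, 16.58, 55.07, 64, 71, 90]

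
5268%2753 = 2515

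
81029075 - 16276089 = 64752986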